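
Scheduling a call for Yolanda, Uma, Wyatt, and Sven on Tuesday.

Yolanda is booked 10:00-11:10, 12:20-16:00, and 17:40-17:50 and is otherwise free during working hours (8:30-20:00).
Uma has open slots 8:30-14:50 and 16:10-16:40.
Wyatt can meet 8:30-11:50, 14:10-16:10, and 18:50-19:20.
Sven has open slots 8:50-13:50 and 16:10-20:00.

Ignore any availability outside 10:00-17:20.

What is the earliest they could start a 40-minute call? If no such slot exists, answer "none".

11:10

Yolanda free within 08:30–20:00: 08:30–10:00, 11:10–12:20, 16:00–17:40, 17:50–20:00.
Yolanda ∩ Uma: 08:30–10:00, 11:10–12:20, 16:10–16:40.
Yolanda ∩ Uma ∩ Wyatt: 08:30–10:00, 11:10–11:50.
Yolanda ∩ Uma ∩ Wyatt ∩ Sven: 08:50–10:00, 11:10–11:50.
Restricted to 10:00–17:20: 11:10–11:50.
Windows ≥ 40 min: 11:10–11:50.
Earliest such window starts at 11:10.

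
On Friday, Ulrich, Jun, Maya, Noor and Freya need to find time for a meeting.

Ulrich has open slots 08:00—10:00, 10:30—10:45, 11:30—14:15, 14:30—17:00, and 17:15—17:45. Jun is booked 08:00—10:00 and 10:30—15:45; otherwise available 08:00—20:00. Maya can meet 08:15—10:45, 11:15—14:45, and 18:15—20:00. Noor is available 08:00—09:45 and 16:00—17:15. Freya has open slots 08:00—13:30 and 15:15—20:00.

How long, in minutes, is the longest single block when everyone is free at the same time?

0 minutes

Jun free within 08:00–20:00: 10:00–10:30, 15:45–20:00.
Ulrich ∩ Jun: 15:45–17:00, 17:15–17:45.
Ulrich ∩ Jun ∩ Maya: (none).
Ulrich ∩ Jun ∩ Maya ∩ Noor: (none).
Ulrich ∩ Jun ∩ Maya ∩ Noor ∩ Freya: (none).
No common window.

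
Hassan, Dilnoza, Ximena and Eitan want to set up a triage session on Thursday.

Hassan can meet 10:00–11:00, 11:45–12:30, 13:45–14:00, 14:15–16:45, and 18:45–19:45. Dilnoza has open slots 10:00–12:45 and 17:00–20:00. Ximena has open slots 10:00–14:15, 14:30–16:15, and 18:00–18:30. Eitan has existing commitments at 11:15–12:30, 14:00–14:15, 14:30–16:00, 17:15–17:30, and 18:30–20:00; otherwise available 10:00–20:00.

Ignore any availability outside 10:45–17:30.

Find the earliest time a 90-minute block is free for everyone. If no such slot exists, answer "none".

none

Eitan free within 10:00–20:00: 10:00–11:15, 12:30–14:00, 14:15–14:30, 16:00–17:15, 17:30–18:30.
Hassan ∩ Dilnoza: 10:00–11:00, 11:45–12:30, 18:45–19:45.
Hassan ∩ Dilnoza ∩ Ximena: 10:00–11:00, 11:45–12:30.
Hassan ∩ Dilnoza ∩ Ximena ∩ Eitan: 10:00–11:00.
Restricted to 10:45–17:30: 10:45–11:00.
Windows ≥ 90 min: (none).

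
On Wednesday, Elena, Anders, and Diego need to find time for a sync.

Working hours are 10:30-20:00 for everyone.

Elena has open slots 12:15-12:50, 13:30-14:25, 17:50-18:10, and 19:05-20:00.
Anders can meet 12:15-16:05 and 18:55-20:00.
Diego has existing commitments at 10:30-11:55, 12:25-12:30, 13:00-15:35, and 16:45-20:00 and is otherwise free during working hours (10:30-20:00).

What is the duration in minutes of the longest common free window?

Diego free within 10:30–20:00: 11:55–12:25, 12:30–13:00, 15:35–16:45.
Elena ∩ Anders: 12:15–12:50, 13:30–14:25, 19:05–20:00.
Elena ∩ Anders ∩ Diego: 12:15–12:25, 12:30–12:50.
Common window lengths: 10, 20 min; longest is 20.

20 minutes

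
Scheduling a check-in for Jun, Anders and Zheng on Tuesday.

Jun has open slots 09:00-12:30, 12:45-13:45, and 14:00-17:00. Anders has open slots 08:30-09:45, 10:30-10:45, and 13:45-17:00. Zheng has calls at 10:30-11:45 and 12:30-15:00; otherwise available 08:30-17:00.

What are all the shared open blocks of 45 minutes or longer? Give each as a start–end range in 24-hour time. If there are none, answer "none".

Zheng free within 08:30–17:00: 08:30–10:30, 11:45–12:30, 15:00–17:00.
Jun ∩ Anders: 09:00–09:45, 10:30–10:45, 14:00–17:00.
Jun ∩ Anders ∩ Zheng: 09:00–09:45, 15:00–17:00.
Windows ≥ 45 min: 09:00–09:45, 15:00–17:00.

09:00–09:45, 15:00–17:00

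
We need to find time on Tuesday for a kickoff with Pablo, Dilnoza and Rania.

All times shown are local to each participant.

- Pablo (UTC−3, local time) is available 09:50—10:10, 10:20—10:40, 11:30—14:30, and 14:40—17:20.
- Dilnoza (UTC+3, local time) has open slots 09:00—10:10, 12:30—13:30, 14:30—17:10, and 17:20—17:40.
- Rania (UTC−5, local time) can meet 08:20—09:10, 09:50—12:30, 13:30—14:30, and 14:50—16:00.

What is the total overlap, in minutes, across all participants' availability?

20 minutes

Pablo → UTC: 12:50–13:10, 13:20–13:40, 14:30–17:30, 17:40–20:20.
Dilnoza → UTC: 06:00–07:10, 09:30–10:30, 11:30–14:10, 14:20–14:40.
Rania → UTC: 13:20–14:10, 14:50–17:30, 18:30–19:30, 19:50–21:00.
Pablo ∩ Dilnoza: 12:50–13:10, 13:20–13:40, 14:30–14:40.
Pablo ∩ Dilnoza ∩ Rania: 13:20–13:40.
Total common minutes: 20.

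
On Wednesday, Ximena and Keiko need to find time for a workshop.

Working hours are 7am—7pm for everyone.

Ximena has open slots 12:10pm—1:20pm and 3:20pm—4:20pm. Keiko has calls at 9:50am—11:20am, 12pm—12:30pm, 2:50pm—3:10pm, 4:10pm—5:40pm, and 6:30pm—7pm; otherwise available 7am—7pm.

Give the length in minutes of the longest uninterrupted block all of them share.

Keiko free within 07:00–19:00: 07:00–09:50, 11:20–12:00, 12:30–14:50, 15:10–16:10, 17:40–18:30.
Ximena ∩ Keiko: 12:30–13:20, 15:20–16:10.
Common window lengths: 50, 50 min; longest is 50.

50 minutes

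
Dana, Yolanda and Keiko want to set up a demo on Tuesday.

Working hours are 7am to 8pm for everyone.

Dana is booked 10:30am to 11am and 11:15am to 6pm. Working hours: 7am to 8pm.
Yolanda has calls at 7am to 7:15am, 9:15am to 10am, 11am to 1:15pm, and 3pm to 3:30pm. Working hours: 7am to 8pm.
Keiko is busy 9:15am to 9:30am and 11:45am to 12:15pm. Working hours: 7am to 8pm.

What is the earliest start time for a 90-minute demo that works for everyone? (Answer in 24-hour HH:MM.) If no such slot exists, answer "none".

Dana free within 07:00–20:00: 07:00–10:30, 11:00–11:15, 18:00–20:00.
Yolanda free within 07:00–20:00: 07:15–09:15, 10:00–11:00, 13:15–15:00, 15:30–20:00.
Keiko free within 07:00–20:00: 07:00–09:15, 09:30–11:45, 12:15–20:00.
Dana ∩ Yolanda: 07:15–09:15, 10:00–10:30, 18:00–20:00.
Dana ∩ Yolanda ∩ Keiko: 07:15–09:15, 10:00–10:30, 18:00–20:00.
Windows ≥ 90 min: 07:15–09:15, 18:00–20:00.
Earliest such window starts at 07:15.

07:15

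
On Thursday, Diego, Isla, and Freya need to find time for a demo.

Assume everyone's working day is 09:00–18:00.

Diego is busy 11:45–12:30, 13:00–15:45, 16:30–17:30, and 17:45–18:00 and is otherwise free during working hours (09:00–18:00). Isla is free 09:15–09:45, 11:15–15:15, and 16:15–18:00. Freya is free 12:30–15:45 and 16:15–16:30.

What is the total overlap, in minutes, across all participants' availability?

Diego free within 09:00–18:00: 09:00–11:45, 12:30–13:00, 15:45–16:30, 17:30–17:45.
Diego ∩ Isla: 09:15–09:45, 11:15–11:45, 12:30–13:00, 16:15–16:30, 17:30–17:45.
Diego ∩ Isla ∩ Freya: 12:30–13:00, 16:15–16:30.
Total common minutes: 30 + 15 = 45.

45 minutes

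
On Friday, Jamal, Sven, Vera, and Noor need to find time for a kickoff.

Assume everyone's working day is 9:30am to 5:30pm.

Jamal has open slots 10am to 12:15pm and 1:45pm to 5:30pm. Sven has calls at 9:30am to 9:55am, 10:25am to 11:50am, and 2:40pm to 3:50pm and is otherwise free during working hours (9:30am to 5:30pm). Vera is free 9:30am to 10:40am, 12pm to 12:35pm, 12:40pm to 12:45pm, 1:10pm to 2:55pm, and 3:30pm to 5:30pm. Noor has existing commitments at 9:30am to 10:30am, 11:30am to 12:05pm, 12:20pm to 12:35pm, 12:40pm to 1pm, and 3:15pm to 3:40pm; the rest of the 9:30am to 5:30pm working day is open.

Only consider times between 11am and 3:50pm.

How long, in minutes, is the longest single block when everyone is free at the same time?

55 minutes

Sven free within 09:30–17:30: 09:55–10:25, 11:50–14:40, 15:50–17:30.
Noor free within 09:30–17:30: 10:30–11:30, 12:05–12:20, 12:35–12:40, 13:00–15:15, 15:40–17:30.
Jamal ∩ Sven: 10:00–10:25, 11:50–12:15, 13:45–14:40, 15:50–17:30.
Jamal ∩ Sven ∩ Vera: 10:00–10:25, 12:00–12:15, 13:45–14:40, 15:50–17:30.
Jamal ∩ Sven ∩ Vera ∩ Noor: 12:05–12:15, 13:45–14:40, 15:50–17:30.
Restricted to 11:00–15:50: 12:05–12:15, 13:45–14:40.
Common window lengths: 10, 55 min; longest is 55.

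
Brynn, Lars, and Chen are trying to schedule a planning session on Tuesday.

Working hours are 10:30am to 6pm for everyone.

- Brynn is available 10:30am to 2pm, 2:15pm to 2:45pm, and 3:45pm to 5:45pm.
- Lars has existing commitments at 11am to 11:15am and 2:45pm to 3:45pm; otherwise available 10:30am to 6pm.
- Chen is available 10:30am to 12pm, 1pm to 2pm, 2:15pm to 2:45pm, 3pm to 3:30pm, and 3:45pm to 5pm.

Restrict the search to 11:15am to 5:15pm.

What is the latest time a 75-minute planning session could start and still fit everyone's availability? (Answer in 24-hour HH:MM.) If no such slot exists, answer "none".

Lars free within 10:30–18:00: 10:30–11:00, 11:15–14:45, 15:45–18:00.
Brynn ∩ Lars: 10:30–11:00, 11:15–14:00, 14:15–14:45, 15:45–17:45.
Brynn ∩ Lars ∩ Chen: 10:30–11:00, 11:15–12:00, 13:00–14:00, 14:15–14:45, 15:45–17:00.
Restricted to 11:15–17:15: 11:15–12:00, 13:00–14:00, 14:15–14:45, 15:45–17:00.
Windows ≥ 75 min: 15:45–17:00.
Latest start in the last window 15:45–17:00 is 17:00 − 75 min = 15:45.

15:45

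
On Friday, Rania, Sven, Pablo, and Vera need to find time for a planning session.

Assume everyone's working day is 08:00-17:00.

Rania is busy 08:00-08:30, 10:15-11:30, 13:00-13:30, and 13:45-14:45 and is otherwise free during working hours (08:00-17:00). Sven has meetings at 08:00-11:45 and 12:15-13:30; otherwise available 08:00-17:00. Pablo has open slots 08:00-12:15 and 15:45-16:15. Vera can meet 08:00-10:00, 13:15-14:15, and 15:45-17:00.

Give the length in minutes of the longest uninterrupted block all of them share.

30 minutes

Rania free within 08:00–17:00: 08:30–10:15, 11:30–13:00, 13:30–13:45, 14:45–17:00.
Sven free within 08:00–17:00: 11:45–12:15, 13:30–17:00.
Rania ∩ Sven: 11:45–12:15, 13:30–13:45, 14:45–17:00.
Rania ∩ Sven ∩ Pablo: 11:45–12:15, 15:45–16:15.
Rania ∩ Sven ∩ Pablo ∩ Vera: 15:45–16:15.
Single common window of 30 minutes.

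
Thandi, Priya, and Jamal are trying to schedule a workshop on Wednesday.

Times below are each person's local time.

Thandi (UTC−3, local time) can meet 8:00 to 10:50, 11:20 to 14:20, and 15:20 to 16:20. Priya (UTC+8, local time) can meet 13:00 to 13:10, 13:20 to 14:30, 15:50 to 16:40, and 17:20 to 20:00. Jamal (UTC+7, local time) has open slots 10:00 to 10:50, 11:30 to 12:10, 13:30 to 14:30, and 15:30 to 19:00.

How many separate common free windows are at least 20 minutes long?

1

Thandi → UTC: 11:00–13:50, 14:20–17:20, 18:20–19:20.
Priya → UTC: 05:00–05:10, 05:20–06:30, 07:50–08:40, 09:20–12:00.
Jamal → UTC: 03:00–03:50, 04:30–05:10, 06:30–07:30, 08:30–12:00.
Thandi ∩ Priya: 11:00–12:00.
Thandi ∩ Priya ∩ Jamal: 11:00–12:00.
Windows ≥ 20 min: 11:00–12:00.
That's 1 window.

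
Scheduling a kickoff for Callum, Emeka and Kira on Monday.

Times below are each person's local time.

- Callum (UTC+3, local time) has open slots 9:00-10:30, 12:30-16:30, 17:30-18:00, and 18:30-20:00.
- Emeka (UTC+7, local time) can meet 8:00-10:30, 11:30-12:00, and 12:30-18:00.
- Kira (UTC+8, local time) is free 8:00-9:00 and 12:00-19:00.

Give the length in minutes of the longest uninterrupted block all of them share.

Callum → UTC: 06:00–07:30, 09:30–13:30, 14:30–15:00, 15:30–17:00.
Emeka → UTC: 01:00–03:30, 04:30–05:00, 05:30–11:00.
Kira → UTC: 00:00–01:00, 04:00–11:00.
Callum ∩ Emeka: 06:00–07:30, 09:30–11:00.
Callum ∩ Emeka ∩ Kira: 06:00–07:30, 09:30–11:00.
Common window lengths: 90, 90 min; longest is 90.

90 minutes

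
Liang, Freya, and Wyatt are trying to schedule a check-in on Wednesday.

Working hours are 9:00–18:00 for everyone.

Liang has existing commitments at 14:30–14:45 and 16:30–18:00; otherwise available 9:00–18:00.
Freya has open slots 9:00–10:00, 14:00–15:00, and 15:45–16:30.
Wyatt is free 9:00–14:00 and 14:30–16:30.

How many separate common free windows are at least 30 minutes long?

2

Liang free within 09:00–18:00: 09:00–14:30, 14:45–16:30.
Liang ∩ Freya: 09:00–10:00, 14:00–14:30, 14:45–15:00, 15:45–16:30.
Liang ∩ Freya ∩ Wyatt: 09:00–10:00, 14:45–15:00, 15:45–16:30.
Windows ≥ 30 min: 09:00–10:00, 15:45–16:30.
That's 2 windows.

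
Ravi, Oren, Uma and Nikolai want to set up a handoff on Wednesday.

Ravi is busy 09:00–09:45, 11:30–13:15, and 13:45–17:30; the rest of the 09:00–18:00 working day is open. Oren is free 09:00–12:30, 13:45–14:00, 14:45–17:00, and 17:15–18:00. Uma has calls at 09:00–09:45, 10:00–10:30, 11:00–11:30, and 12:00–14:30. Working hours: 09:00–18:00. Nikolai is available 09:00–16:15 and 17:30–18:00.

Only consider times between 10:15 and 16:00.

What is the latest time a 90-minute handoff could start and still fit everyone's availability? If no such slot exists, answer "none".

Ravi free within 09:00–18:00: 09:45–11:30, 13:15–13:45, 17:30–18:00.
Uma free within 09:00–18:00: 09:45–10:00, 10:30–11:00, 11:30–12:00, 14:30–18:00.
Ravi ∩ Oren: 09:45–11:30, 17:30–18:00.
Ravi ∩ Oren ∩ Uma: 09:45–10:00, 10:30–11:00, 17:30–18:00.
Ravi ∩ Oren ∩ Uma ∩ Nikolai: 09:45–10:00, 10:30–11:00, 17:30–18:00.
Restricted to 10:15–16:00: 10:30–11:00.
Windows ≥ 90 min: (none).

none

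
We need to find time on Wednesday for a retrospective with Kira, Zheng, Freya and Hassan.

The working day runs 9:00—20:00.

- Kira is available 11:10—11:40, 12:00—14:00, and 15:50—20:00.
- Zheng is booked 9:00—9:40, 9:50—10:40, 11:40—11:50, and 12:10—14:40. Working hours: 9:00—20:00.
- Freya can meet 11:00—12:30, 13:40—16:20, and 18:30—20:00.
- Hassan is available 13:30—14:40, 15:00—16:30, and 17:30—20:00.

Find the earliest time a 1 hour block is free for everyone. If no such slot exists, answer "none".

18:30

Zheng free within 09:00–20:00: 09:40–09:50, 10:40–11:40, 11:50–12:10, 14:40–20:00.
Kira ∩ Zheng: 11:10–11:40, 12:00–12:10, 15:50–20:00.
Kira ∩ Zheng ∩ Freya: 11:10–11:40, 12:00–12:10, 15:50–16:20, 18:30–20:00.
Kira ∩ Zheng ∩ Freya ∩ Hassan: 15:50–16:20, 18:30–20:00.
Windows ≥ 60 min: 18:30–20:00.
Earliest such window starts at 18:30.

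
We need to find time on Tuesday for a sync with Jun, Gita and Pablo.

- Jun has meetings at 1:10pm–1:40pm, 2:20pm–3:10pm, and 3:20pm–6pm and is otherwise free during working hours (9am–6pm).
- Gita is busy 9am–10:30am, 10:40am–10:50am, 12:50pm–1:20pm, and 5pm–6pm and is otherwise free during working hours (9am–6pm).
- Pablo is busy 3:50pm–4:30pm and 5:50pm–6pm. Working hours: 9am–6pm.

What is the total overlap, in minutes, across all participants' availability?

Jun free within 09:00–18:00: 09:00–13:10, 13:40–14:20, 15:10–15:20.
Gita free within 09:00–18:00: 10:30–10:40, 10:50–12:50, 13:20–17:00.
Pablo free within 09:00–18:00: 09:00–15:50, 16:30–17:50.
Jun ∩ Gita: 10:30–10:40, 10:50–12:50, 13:40–14:20, 15:10–15:20.
Jun ∩ Gita ∩ Pablo: 10:30–10:40, 10:50–12:50, 13:40–14:20, 15:10–15:20.
Total common minutes: 10 + 120 + 40 + 10 = 180.

180 minutes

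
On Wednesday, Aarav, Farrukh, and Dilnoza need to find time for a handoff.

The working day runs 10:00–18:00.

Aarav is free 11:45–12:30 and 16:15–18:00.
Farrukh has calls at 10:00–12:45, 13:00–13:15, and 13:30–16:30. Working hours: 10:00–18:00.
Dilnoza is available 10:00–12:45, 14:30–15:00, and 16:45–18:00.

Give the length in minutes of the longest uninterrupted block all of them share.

75 minutes

Farrukh free within 10:00–18:00: 12:45–13:00, 13:15–13:30, 16:30–18:00.
Aarav ∩ Farrukh: 16:30–18:00.
Aarav ∩ Farrukh ∩ Dilnoza: 16:45–18:00.
Single common window of 75 minutes.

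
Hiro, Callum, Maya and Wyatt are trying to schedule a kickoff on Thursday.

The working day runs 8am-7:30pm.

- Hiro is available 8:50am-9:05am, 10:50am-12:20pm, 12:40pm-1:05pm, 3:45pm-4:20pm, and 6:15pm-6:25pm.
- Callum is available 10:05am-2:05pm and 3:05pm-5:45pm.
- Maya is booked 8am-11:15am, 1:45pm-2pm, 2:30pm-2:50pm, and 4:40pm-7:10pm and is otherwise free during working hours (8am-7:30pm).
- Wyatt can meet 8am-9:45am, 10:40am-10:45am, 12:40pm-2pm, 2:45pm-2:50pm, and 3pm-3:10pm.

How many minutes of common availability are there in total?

25 minutes

Maya free within 08:00–19:30: 11:15–13:45, 14:00–14:30, 14:50–16:40, 19:10–19:30.
Hiro ∩ Callum: 10:50–12:20, 12:40–13:05, 15:45–16:20.
Hiro ∩ Callum ∩ Maya: 11:15–12:20, 12:40–13:05, 15:45–16:20.
Hiro ∩ Callum ∩ Maya ∩ Wyatt: 12:40–13:05.
Total common minutes: 25.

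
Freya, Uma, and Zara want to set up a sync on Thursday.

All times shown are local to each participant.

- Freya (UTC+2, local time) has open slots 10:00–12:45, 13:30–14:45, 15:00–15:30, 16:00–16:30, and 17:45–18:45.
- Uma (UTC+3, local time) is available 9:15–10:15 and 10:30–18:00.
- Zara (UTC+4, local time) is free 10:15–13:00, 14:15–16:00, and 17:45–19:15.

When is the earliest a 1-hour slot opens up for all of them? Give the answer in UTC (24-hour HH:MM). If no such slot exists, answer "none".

Freya → UTC: 08:00–10:45, 11:30–12:45, 13:00–13:30, 14:00–14:30, 15:45–16:45.
Uma → UTC: 06:15–07:15, 07:30–15:00.
Zara → UTC: 06:15–09:00, 10:15–12:00, 13:45–15:15.
Freya ∩ Uma: 08:00–10:45, 11:30–12:45, 13:00–13:30, 14:00–14:30.
Freya ∩ Uma ∩ Zara: 08:00–09:00, 10:15–10:45, 11:30–12:00, 14:00–14:30.
Windows ≥ 60 min: 08:00–09:00.
Earliest such window starts at 08:00.

08:00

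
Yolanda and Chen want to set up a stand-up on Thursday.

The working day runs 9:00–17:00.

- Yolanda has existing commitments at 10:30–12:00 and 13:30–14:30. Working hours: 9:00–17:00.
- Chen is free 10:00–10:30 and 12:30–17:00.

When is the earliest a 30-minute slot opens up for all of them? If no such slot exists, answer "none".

Yolanda free within 09:00–17:00: 09:00–10:30, 12:00–13:30, 14:30–17:00.
Yolanda ∩ Chen: 10:00–10:30, 12:30–13:30, 14:30–17:00.
Windows ≥ 30 min: 10:00–10:30, 12:30–13:30, 14:30–17:00.
Earliest such window starts at 10:00.

10:00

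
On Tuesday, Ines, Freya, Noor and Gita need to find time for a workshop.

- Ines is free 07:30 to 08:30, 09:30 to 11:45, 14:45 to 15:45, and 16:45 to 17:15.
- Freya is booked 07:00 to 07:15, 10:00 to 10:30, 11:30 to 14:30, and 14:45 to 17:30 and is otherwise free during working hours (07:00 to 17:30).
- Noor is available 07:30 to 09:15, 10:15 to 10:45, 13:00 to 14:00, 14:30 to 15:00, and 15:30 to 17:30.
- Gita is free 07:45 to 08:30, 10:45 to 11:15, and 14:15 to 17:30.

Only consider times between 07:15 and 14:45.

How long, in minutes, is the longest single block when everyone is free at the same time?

45 minutes

Freya free within 07:00–17:30: 07:15–10:00, 10:30–11:30, 14:30–14:45.
Ines ∩ Freya: 07:30–08:30, 09:30–10:00, 10:30–11:30.
Ines ∩ Freya ∩ Noor: 07:30–08:30, 10:30–10:45.
Ines ∩ Freya ∩ Noor ∩ Gita: 07:45–08:30.
Restricted to 07:15–14:45: 07:45–08:30.
Single common window of 45 minutes.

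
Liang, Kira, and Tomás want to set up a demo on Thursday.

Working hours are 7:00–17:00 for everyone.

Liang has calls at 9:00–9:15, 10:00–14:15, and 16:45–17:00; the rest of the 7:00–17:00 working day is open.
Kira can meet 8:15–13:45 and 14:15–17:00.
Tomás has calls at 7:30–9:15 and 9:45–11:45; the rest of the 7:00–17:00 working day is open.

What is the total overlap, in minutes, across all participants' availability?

Liang free within 07:00–17:00: 07:00–09:00, 09:15–10:00, 14:15–16:45.
Tomás free within 07:00–17:00: 07:00–07:30, 09:15–09:45, 11:45–17:00.
Liang ∩ Kira: 08:15–09:00, 09:15–10:00, 14:15–16:45.
Liang ∩ Kira ∩ Tomás: 09:15–09:45, 14:15–16:45.
Total common minutes: 30 + 150 = 180.

180 minutes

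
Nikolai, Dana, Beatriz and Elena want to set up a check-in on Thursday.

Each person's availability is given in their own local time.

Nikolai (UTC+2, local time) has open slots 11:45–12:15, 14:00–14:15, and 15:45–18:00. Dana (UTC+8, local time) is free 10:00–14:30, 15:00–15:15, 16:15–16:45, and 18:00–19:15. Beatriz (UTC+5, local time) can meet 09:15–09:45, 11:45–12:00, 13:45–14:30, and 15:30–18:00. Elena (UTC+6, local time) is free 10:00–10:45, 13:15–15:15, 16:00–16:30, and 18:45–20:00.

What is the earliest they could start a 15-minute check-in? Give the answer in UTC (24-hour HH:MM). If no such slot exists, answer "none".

none

Nikolai → UTC: 09:45–10:15, 12:00–12:15, 13:45–16:00.
Dana → UTC: 02:00–06:30, 07:00–07:15, 08:15–08:45, 10:00–11:15.
Beatriz → UTC: 04:15–04:45, 06:45–07:00, 08:45–09:30, 10:30–13:00.
Elena → UTC: 04:00–04:45, 07:15–09:15, 10:00–10:30, 12:45–14:00.
Nikolai ∩ Dana: 10:00–10:15.
Nikolai ∩ Dana ∩ Beatriz: (none).
Nikolai ∩ Dana ∩ Beatriz ∩ Elena: (none).
Windows ≥ 15 min: (none).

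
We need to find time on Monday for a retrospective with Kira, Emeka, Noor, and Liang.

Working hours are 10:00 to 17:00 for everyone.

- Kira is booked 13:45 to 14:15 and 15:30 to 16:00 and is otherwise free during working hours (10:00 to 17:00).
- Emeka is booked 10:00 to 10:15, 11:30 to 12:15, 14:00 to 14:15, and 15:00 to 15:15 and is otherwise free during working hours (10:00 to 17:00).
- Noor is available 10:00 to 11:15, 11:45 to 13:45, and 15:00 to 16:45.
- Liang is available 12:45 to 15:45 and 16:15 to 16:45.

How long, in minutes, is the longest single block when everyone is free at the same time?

Kira free within 10:00–17:00: 10:00–13:45, 14:15–15:30, 16:00–17:00.
Emeka free within 10:00–17:00: 10:15–11:30, 12:15–14:00, 14:15–15:00, 15:15–17:00.
Kira ∩ Emeka: 10:15–11:30, 12:15–13:45, 14:15–15:00, 15:15–15:30, 16:00–17:00.
Kira ∩ Emeka ∩ Noor: 10:15–11:15, 12:15–13:45, 15:15–15:30, 16:00–16:45.
Kira ∩ Emeka ∩ Noor ∩ Liang: 12:45–13:45, 15:15–15:30, 16:15–16:45.
Common window lengths: 60, 15, 30 min; longest is 60.

60 minutes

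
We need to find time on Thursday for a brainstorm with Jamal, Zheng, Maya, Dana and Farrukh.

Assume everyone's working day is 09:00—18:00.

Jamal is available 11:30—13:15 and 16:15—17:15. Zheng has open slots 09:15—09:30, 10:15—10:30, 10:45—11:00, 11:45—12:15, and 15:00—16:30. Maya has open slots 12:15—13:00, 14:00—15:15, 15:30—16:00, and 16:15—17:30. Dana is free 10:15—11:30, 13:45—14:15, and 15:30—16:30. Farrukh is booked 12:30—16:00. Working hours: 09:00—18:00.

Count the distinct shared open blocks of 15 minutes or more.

Farrukh free within 09:00–18:00: 09:00–12:30, 16:00–18:00.
Jamal ∩ Zheng: 11:45–12:15, 16:15–16:30.
Jamal ∩ Zheng ∩ Maya: 16:15–16:30.
Jamal ∩ Zheng ∩ Maya ∩ Dana: 16:15–16:30.
Jamal ∩ Zheng ∩ Maya ∩ Dana ∩ Farrukh: 16:15–16:30.
Windows ≥ 15 min: 16:15–16:30.
That's 1 window.

1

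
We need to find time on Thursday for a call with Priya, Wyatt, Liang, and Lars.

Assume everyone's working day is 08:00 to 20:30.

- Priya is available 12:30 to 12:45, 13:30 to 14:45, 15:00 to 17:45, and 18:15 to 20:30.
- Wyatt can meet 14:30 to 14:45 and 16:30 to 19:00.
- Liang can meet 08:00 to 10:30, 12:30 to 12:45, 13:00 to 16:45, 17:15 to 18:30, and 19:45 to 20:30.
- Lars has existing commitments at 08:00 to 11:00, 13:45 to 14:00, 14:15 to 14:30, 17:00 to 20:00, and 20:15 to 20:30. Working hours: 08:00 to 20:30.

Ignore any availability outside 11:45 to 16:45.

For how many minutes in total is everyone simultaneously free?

30 minutes

Lars free within 08:00–20:30: 11:00–13:45, 14:00–14:15, 14:30–17:00, 20:00–20:15.
Priya ∩ Wyatt: 14:30–14:45, 16:30–17:45, 18:15–19:00.
Priya ∩ Wyatt ∩ Liang: 14:30–14:45, 16:30–16:45, 17:15–17:45, 18:15–18:30.
Priya ∩ Wyatt ∩ Liang ∩ Lars: 14:30–14:45, 16:30–16:45.
Restricted to 11:45–16:45: 14:30–14:45, 16:30–16:45.
Total common minutes: 15 + 15 = 30.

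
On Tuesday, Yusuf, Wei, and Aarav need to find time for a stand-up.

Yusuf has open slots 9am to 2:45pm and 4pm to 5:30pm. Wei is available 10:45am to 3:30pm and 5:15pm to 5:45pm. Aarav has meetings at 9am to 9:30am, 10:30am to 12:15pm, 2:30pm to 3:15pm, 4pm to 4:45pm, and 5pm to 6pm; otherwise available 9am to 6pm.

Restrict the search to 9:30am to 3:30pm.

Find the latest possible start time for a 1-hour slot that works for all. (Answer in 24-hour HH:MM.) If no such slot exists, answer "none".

13:30

Aarav free within 09:00–18:00: 09:30–10:30, 12:15–14:30, 15:15–16:00, 16:45–17:00.
Yusuf ∩ Wei: 10:45–14:45, 17:15–17:30.
Yusuf ∩ Wei ∩ Aarav: 12:15–14:30.
Restricted to 09:30–15:30: 12:15–14:30.
Windows ≥ 60 min: 12:15–14:30.
Latest start in the last window 12:15–14:30 is 14:30 − 60 min = 13:30.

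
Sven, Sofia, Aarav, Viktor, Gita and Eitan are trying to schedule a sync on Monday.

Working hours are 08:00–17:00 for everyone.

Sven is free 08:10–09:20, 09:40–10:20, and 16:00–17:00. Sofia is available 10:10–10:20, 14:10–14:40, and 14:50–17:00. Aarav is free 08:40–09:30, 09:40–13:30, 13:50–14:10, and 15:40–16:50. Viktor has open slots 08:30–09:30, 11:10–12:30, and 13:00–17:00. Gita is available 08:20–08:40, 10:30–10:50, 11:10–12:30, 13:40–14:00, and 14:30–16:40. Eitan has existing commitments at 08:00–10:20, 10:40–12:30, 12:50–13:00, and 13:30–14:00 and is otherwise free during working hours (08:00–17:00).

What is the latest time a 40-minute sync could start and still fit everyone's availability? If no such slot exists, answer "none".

Eitan free within 08:00–17:00: 10:20–10:40, 12:30–12:50, 13:00–13:30, 14:00–17:00.
Sven ∩ Sofia: 10:10–10:20, 16:00–17:00.
Sven ∩ Sofia ∩ Aarav: 10:10–10:20, 16:00–16:50.
Sven ∩ Sofia ∩ Aarav ∩ Viktor: 16:00–16:50.
Sven ∩ Sofia ∩ Aarav ∩ Viktor ∩ Gita: 16:00–16:40.
Sven ∩ Sofia ∩ Aarav ∩ Viktor ∩ Gita ∩ Eitan: 16:00–16:40.
Windows ≥ 40 min: 16:00–16:40.
Latest start in the last window 16:00–16:40 is 16:40 − 40 min = 16:00.

16:00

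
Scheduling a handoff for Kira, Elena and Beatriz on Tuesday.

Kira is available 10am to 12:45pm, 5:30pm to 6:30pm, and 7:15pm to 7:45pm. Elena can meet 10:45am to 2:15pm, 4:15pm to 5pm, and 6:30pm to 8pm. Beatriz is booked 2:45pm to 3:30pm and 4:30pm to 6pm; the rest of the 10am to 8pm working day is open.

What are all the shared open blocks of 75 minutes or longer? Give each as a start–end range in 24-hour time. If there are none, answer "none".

Beatriz free within 10:00–20:00: 10:00–14:45, 15:30–16:30, 18:00–20:00.
Kira ∩ Elena: 10:45–12:45, 19:15–19:45.
Kira ∩ Elena ∩ Beatriz: 10:45–12:45, 19:15–19:45.
Windows ≥ 75 min: 10:45–12:45.

10:45–12:45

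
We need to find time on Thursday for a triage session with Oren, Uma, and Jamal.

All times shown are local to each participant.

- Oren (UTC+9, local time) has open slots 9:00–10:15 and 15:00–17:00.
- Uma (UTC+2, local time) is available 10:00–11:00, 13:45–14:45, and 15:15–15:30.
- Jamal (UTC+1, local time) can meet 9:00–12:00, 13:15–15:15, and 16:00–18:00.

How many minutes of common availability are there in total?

0 minutes

Oren → UTC: 00:00–01:15, 06:00–08:00.
Uma → UTC: 08:00–09:00, 11:45–12:45, 13:15–13:30.
Jamal → UTC: 08:00–11:00, 12:15–14:15, 15:00–17:00.
Oren ∩ Uma: (none).
Oren ∩ Uma ∩ Jamal: (none).
Total common minutes: 0.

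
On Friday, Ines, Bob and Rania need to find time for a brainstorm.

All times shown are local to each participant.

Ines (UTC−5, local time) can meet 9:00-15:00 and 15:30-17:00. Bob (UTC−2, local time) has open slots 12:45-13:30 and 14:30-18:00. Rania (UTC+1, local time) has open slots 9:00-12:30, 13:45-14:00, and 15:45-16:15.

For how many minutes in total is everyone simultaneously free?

Ines → UTC: 14:00–20:00, 20:30–22:00.
Bob → UTC: 14:45–15:30, 16:30–20:00.
Rania → UTC: 08:00–11:30, 12:45–13:00, 14:45–15:15.
Ines ∩ Bob: 14:45–15:30, 16:30–20:00.
Ines ∩ Bob ∩ Rania: 14:45–15:15.
Total common minutes: 30.

30 minutes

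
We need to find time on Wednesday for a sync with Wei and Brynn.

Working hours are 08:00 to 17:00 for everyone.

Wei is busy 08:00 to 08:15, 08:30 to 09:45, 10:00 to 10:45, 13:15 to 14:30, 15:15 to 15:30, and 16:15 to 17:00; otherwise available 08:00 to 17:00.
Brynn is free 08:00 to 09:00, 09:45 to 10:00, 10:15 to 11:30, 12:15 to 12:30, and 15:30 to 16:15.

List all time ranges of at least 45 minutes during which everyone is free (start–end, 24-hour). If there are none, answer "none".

Wei free within 08:00–17:00: 08:15–08:30, 09:45–10:00, 10:45–13:15, 14:30–15:15, 15:30–16:15.
Wei ∩ Brynn: 08:15–08:30, 09:45–10:00, 10:45–11:30, 12:15–12:30, 15:30–16:15.
Windows ≥ 45 min: 10:45–11:30, 15:30–16:15.

10:45–11:30, 15:30–16:15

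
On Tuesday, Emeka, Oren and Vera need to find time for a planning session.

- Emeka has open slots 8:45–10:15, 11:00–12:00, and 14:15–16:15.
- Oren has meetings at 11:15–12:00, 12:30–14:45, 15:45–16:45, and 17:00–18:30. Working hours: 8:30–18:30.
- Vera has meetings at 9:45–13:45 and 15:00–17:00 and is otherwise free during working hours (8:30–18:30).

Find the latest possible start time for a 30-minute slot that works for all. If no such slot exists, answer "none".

09:15

Oren free within 08:30–18:30: 08:30–11:15, 12:00–12:30, 14:45–15:45, 16:45–17:00.
Vera free within 08:30–18:30: 08:30–09:45, 13:45–15:00, 17:00–18:30.
Emeka ∩ Oren: 08:45–10:15, 11:00–11:15, 14:45–15:45.
Emeka ∩ Oren ∩ Vera: 08:45–09:45, 14:45–15:00.
Windows ≥ 30 min: 08:45–09:45.
Latest start in the last window 08:45–09:45 is 09:45 − 30 min = 09:15.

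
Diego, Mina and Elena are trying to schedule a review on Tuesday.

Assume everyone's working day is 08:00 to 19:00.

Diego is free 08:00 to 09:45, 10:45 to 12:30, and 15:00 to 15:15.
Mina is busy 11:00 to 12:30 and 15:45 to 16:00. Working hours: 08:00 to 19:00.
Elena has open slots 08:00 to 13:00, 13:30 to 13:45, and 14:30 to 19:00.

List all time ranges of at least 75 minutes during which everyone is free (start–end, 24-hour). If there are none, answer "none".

Mina free within 08:00–19:00: 08:00–11:00, 12:30–15:45, 16:00–19:00.
Diego ∩ Mina: 08:00–09:45, 10:45–11:00, 15:00–15:15.
Diego ∩ Mina ∩ Elena: 08:00–09:45, 10:45–11:00, 15:00–15:15.
Windows ≥ 75 min: 08:00–09:45.

08:00–09:45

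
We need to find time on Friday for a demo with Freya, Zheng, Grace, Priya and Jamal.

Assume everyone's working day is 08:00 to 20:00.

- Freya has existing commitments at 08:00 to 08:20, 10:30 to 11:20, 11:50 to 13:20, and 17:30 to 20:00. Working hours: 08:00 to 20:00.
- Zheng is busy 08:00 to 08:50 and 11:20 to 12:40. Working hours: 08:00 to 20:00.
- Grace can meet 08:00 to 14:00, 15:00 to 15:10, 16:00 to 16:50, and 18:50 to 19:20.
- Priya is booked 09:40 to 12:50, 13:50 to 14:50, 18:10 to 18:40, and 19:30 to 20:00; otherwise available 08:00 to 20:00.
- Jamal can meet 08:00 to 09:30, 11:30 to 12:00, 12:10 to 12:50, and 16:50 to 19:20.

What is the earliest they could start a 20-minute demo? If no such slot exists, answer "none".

Freya free within 08:00–20:00: 08:20–10:30, 11:20–11:50, 13:20–17:30.
Zheng free within 08:00–20:00: 08:50–11:20, 12:40–20:00.
Priya free within 08:00–20:00: 08:00–09:40, 12:50–13:50, 14:50–18:10, 18:40–19:30.
Freya ∩ Zheng: 08:50–10:30, 13:20–17:30.
Freya ∩ Zheng ∩ Grace: 08:50–10:30, 13:20–14:00, 15:00–15:10, 16:00–16:50.
Freya ∩ Zheng ∩ Grace ∩ Priya: 08:50–09:40, 13:20–13:50, 15:00–15:10, 16:00–16:50.
Freya ∩ Zheng ∩ Grace ∩ Priya ∩ Jamal: 08:50–09:30.
Windows ≥ 20 min: 08:50–09:30.
Earliest such window starts at 08:50.

08:50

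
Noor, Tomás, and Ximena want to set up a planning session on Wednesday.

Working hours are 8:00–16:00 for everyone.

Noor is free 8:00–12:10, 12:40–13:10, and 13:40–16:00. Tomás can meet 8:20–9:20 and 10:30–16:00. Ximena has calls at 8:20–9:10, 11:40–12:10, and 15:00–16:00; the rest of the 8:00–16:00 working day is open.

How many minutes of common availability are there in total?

190 minutes

Ximena free within 08:00–16:00: 08:00–08:20, 09:10–11:40, 12:10–15:00.
Noor ∩ Tomás: 08:20–09:20, 10:30–12:10, 12:40–13:10, 13:40–16:00.
Noor ∩ Tomás ∩ Ximena: 09:10–09:20, 10:30–11:40, 12:40–13:10, 13:40–15:00.
Total common minutes: 10 + 70 + 30 + 80 = 190.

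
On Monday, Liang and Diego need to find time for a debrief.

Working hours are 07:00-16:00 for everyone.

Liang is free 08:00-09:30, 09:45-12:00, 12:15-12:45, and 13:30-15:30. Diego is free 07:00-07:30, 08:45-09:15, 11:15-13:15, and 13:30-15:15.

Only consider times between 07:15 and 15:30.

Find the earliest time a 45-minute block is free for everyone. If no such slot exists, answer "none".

11:15

Liang ∩ Diego: 08:45–09:15, 11:15–12:00, 12:15–12:45, 13:30–15:15.
Restricted to 07:15–15:30: 08:45–09:15, 11:15–12:00, 12:15–12:45, 13:30–15:15.
Windows ≥ 45 min: 11:15–12:00, 13:30–15:15.
Earliest such window starts at 11:15.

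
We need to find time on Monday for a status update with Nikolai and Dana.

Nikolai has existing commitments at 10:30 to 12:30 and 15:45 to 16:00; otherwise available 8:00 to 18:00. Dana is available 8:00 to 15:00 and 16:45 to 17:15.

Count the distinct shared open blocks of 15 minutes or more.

Nikolai free within 08:00–18:00: 08:00–10:30, 12:30–15:45, 16:00–18:00.
Nikolai ∩ Dana: 08:00–10:30, 12:30–15:00, 16:45–17:15.
Windows ≥ 15 min: 08:00–10:30, 12:30–15:00, 16:45–17:15.
That's 3 windows.

3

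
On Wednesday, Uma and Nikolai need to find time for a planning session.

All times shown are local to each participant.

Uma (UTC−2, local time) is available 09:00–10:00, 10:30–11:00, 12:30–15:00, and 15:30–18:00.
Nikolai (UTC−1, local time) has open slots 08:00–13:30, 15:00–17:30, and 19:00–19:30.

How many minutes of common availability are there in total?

Uma → UTC: 11:00–12:00, 12:30–13:00, 14:30–17:00, 17:30–20:00.
Nikolai → UTC: 09:00–14:30, 16:00–18:30, 20:00–20:30.
Uma ∩ Nikolai: 11:00–12:00, 12:30–13:00, 16:00–17:00, 17:30–18:30.
Total common minutes: 60 + 30 + 60 + 60 = 210.

210 minutes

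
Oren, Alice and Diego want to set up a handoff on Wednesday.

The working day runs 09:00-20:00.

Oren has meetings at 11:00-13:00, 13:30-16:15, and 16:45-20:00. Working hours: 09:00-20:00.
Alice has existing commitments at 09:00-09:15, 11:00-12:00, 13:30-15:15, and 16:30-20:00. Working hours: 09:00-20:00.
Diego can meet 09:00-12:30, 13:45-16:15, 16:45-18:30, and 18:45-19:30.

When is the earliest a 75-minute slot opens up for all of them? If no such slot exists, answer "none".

09:15

Oren free within 09:00–20:00: 09:00–11:00, 13:00–13:30, 16:15–16:45.
Alice free within 09:00–20:00: 09:15–11:00, 12:00–13:30, 15:15–16:30.
Oren ∩ Alice: 09:15–11:00, 13:00–13:30, 16:15–16:30.
Oren ∩ Alice ∩ Diego: 09:15–11:00.
Windows ≥ 75 min: 09:15–11:00.
Earliest such window starts at 09:15.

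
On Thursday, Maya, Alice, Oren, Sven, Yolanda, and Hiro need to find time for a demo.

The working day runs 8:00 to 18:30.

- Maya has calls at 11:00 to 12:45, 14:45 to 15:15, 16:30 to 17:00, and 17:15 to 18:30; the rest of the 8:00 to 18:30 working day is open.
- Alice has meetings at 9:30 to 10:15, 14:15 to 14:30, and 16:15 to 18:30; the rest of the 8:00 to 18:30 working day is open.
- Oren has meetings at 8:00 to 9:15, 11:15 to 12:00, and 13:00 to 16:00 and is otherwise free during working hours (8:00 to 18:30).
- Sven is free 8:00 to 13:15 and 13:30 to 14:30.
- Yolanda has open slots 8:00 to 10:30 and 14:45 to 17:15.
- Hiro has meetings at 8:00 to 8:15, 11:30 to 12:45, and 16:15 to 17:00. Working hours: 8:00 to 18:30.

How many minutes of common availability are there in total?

Maya free within 08:00–18:30: 08:00–11:00, 12:45–14:45, 15:15–16:30, 17:00–17:15.
Alice free within 08:00–18:30: 08:00–09:30, 10:15–14:15, 14:30–16:15.
Oren free within 08:00–18:30: 09:15–11:15, 12:00–13:00, 16:00–18:30.
Hiro free within 08:00–18:30: 08:15–11:30, 12:45–16:15, 17:00–18:30.
Maya ∩ Alice: 08:00–09:30, 10:15–11:00, 12:45–14:15, 14:30–14:45, 15:15–16:15.
Maya ∩ Alice ∩ Oren: 09:15–09:30, 10:15–11:00, 12:45–13:00, 16:00–16:15.
Maya ∩ Alice ∩ Oren ∩ Sven: 09:15–09:30, 10:15–11:00, 12:45–13:00.
Maya ∩ Alice ∩ Oren ∩ Sven ∩ Yolanda: 09:15–09:30, 10:15–10:30.
Maya ∩ Alice ∩ Oren ∩ Sven ∩ Yolanda ∩ Hiro: 09:15–09:30, 10:15–10:30.
Total common minutes: 15 + 15 = 30.

30 minutes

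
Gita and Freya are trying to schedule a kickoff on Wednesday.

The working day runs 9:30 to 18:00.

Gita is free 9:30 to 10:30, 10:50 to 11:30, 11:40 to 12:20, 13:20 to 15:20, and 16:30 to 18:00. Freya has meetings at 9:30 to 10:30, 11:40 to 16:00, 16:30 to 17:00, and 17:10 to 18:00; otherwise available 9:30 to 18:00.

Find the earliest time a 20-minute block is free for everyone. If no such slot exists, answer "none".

Freya free within 09:30–18:00: 10:30–11:40, 16:00–16:30, 17:00–17:10.
Gita ∩ Freya: 10:50–11:30, 17:00–17:10.
Windows ≥ 20 min: 10:50–11:30.
Earliest such window starts at 10:50.

10:50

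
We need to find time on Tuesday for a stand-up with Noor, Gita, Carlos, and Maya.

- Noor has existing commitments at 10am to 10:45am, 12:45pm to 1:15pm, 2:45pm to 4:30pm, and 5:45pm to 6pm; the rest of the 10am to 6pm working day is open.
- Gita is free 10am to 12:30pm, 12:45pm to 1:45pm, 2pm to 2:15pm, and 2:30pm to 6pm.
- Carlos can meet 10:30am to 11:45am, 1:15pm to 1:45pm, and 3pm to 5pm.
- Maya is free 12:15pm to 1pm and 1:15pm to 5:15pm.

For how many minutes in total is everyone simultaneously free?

60 minutes

Noor free within 10:00–18:00: 10:45–12:45, 13:15–14:45, 16:30–17:45.
Noor ∩ Gita: 10:45–12:30, 13:15–13:45, 14:00–14:15, 14:30–14:45, 16:30–17:45.
Noor ∩ Gita ∩ Carlos: 10:45–11:45, 13:15–13:45, 16:30–17:00.
Noor ∩ Gita ∩ Carlos ∩ Maya: 13:15–13:45, 16:30–17:00.
Total common minutes: 30 + 30 = 60.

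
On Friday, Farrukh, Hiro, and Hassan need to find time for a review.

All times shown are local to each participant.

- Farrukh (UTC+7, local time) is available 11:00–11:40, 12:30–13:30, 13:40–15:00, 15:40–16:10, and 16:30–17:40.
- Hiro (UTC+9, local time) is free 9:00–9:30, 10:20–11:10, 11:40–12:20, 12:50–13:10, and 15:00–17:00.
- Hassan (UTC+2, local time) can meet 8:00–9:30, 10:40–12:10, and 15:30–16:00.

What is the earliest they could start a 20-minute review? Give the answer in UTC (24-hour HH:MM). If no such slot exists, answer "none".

06:00

Farrukh → UTC: 04:00–04:40, 05:30–06:30, 06:40–08:00, 08:40–09:10, 09:30–10:40.
Hiro → UTC: 00:00–00:30, 01:20–02:10, 02:40–03:20, 03:50–04:10, 06:00–08:00.
Hassan → UTC: 06:00–07:30, 08:40–10:10, 13:30–14:00.
Farrukh ∩ Hiro: 04:00–04:10, 06:00–06:30, 06:40–08:00.
Farrukh ∩ Hiro ∩ Hassan: 06:00–06:30, 06:40–07:30.
Windows ≥ 20 min: 06:00–06:30, 06:40–07:30.
Earliest such window starts at 06:00.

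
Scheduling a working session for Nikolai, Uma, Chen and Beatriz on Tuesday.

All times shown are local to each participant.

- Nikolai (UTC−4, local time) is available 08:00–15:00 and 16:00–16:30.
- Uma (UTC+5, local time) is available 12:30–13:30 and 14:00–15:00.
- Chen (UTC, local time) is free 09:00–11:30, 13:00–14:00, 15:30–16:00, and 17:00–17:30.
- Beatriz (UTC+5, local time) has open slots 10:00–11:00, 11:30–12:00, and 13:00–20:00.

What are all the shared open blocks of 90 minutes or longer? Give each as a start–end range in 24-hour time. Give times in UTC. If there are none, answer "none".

Nikolai → UTC: 12:00–19:00, 20:00–20:30.
Uma → UTC: 07:30–08:30, 09:00–10:00.
Chen → UTC: 09:00–11:30, 13:00–14:00, 15:30–16:00, 17:00–17:30.
Beatriz → UTC: 05:00–06:00, 06:30–07:00, 08:00–15:00.
Nikolai ∩ Uma: (none).
Nikolai ∩ Uma ∩ Chen: (none).
Nikolai ∩ Uma ∩ Chen ∩ Beatriz: (none).
Windows ≥ 90 min: (none).

none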